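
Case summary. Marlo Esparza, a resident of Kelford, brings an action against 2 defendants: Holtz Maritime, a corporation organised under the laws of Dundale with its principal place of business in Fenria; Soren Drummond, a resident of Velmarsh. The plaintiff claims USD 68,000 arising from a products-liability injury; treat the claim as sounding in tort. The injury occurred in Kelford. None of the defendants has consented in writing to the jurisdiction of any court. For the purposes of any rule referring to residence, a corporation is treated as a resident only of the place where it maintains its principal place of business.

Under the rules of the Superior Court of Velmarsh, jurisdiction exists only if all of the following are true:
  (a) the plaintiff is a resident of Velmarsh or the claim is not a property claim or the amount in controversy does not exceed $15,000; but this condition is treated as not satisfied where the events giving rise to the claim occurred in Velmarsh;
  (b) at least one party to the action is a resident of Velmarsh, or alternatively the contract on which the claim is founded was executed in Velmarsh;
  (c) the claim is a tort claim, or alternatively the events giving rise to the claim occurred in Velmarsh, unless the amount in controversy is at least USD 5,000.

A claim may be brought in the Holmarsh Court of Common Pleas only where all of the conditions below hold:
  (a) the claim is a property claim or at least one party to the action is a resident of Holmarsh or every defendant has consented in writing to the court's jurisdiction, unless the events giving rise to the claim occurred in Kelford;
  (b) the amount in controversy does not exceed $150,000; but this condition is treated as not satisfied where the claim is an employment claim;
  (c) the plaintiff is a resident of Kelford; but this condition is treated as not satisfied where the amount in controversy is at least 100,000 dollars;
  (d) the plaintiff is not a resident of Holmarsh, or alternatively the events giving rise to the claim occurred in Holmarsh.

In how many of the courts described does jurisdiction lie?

The Superior Court of Velmarsh:
  (a) The claim is a tort claim, not a property claim — that alternative is enough. And the carve-out is inapplicable — the operative events occurred in Kelford, not Velmarsh. Met.
  (b) Soren Drummond resides in Velmarsh — that alternative is enough. Satisfied.
  (c) The claim is a tort claim, which satisfies one of the alternatives. Met.
  → Every requirement is satisfied — jurisdiction.
The Holmarsh Court of Common Pleas:
  (a) The claim is a tort claim, not a property claim; no party resides in Holmarsh; no such written consent has been filed — none of the alternatives is met. But the operative events occurred in Kelford, and the 'unless' clause therefore excuses the requirement. Satisfied.
  (b) The amount in controversy is 68,000 dollars, within the $150,000 ceiling. The exception is not triggered, since the claim is a tort claim, not an employment claim. Condition met.
  (c) The plaintiff resides in Kelford. The carve-out does not apply: the amount in controversy is USD 68,000, below the $100,000 floor. Condition met.
  (d) The plaintiff resides in Kelford, which is not Holmarsh, so this disjunct is met. Satisfied.
  → All conditions met; jurisdiction exists.
Courts with jurisdiction: the Superior Court of Velmarsh, the Holmarsh Court of Common Pleas — 2 in total.

2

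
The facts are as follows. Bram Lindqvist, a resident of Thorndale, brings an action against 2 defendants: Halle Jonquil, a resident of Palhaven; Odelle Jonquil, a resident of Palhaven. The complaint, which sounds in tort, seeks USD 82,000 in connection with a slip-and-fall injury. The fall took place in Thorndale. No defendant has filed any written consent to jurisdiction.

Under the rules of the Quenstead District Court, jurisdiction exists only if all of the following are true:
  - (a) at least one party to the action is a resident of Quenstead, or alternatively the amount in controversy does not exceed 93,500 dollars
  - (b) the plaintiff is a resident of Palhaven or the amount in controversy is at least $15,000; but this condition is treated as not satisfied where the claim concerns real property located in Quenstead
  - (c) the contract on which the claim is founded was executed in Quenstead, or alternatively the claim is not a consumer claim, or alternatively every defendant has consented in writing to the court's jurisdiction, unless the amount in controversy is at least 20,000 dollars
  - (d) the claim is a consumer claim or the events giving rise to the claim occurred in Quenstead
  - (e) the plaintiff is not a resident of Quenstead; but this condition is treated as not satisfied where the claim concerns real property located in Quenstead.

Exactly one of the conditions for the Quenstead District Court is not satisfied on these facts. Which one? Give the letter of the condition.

(d)

The Quenstead District Court:
  (a) The amount in controversy is USD 82,000, within the $93,500 ceiling, so this disjunct is met. Condition met.
  (b) The amount in controversy is USD 82,000, which meets the $15,000 floor, so one alternative holds. And the carve-out is inapplicable — the claim does not concern real property. Satisfied.
  (c) The claim is a tort claim, not a consumer claim — that alternative is enough. Met.
  (d) The claim is a tort claim, not a consumer claim; the operative events occurred in Thorndale, not Quenstead — no alternative holds. Not met.
  (e) The plaintiff resides in Thorndale, which is not Quenstead. The exception is not triggered, since the claim does not concern real property. Satisfied.
Only condition (d) fails.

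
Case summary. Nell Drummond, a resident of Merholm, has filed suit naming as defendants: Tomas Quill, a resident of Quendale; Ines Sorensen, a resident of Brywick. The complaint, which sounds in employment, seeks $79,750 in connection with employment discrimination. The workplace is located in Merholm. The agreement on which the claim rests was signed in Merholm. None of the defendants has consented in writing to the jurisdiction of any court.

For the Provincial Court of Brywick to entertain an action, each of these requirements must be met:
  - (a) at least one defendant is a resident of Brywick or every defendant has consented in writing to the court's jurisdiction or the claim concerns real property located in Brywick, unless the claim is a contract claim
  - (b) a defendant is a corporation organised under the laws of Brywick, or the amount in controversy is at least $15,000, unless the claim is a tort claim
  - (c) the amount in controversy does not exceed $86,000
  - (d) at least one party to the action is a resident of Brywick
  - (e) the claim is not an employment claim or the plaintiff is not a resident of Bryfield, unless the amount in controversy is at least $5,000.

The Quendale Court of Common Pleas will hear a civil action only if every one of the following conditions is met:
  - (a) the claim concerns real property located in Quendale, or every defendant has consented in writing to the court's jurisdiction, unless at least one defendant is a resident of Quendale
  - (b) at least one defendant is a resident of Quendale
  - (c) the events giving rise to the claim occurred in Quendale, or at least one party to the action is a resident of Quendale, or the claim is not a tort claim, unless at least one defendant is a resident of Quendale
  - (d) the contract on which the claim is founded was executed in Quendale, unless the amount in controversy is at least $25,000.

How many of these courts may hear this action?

The Provincial Court of Brywick:
  (a) Ines Sorensen resides in Brywick, so one alternative holds. Condition met.
  (b) The amount in controversy is USD 79,750, which meets the $15,000 floor, so one alternative holds. Satisfied.
  (c) The amount in controversy is 79,750 dollars, within the $86,000 ceiling. Satisfied.
  (d) Ines Sorensen resides in Brywick. Met.
  (e) The plaintiff resides in Merholm, which is not Bryfield, which satisfies one of the alternatives. Condition met.
  → Every requirement is satisfied — jurisdiction.
The Quendale Court of Common Pleas:
  (a) The claim does not concern real property; no such written consent has been filed — every alternative fails. However, Tomas Quill resides in Quendale, so the 'unless' proviso supplies this condition. Satisfied.
  (b) Tomas Quill resides in Quendale. Met.
  (c) Tomas Quill resides in Quendale — that alternative is enough. Condition met.
  (d) The contract was executed in Merholm, not Quendale. However, the amount in controversy is USD 79,750, which meets the 25,000 dollars floor, so the 'unless' proviso supplies this condition. Met.
  → All conditions met; jurisdiction exists.
Courts with jurisdiction: the Provincial Court of Brywick, the Quendale Court of Common Pleas — 2 in total.

2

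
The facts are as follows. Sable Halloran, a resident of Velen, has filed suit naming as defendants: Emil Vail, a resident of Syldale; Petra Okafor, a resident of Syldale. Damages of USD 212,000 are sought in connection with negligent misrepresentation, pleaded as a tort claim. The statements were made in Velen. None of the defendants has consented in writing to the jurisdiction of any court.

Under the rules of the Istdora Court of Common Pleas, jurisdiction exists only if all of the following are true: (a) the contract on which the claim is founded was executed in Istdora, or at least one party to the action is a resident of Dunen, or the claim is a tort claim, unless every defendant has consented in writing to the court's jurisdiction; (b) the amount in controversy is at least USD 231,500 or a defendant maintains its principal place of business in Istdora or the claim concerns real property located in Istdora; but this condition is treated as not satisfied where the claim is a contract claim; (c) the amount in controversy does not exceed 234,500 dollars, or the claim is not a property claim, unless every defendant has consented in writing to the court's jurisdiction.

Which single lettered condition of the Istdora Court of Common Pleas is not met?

(b)

The Istdora Court of Common Pleas:
  (a) The claim is a tort claim — that alternative is enough. Condition met.
  (b) The amount in controversy is 212,000 dollars, below the 231,500 dollars floor; no defendant is a corporation; the claim does not concern real property — every alternative fails. Not satisfied.
  (c) The amount in controversy is 212,000 dollars, within the $234,500 ceiling — that alternative is enough. Condition met.
Only condition (b) fails.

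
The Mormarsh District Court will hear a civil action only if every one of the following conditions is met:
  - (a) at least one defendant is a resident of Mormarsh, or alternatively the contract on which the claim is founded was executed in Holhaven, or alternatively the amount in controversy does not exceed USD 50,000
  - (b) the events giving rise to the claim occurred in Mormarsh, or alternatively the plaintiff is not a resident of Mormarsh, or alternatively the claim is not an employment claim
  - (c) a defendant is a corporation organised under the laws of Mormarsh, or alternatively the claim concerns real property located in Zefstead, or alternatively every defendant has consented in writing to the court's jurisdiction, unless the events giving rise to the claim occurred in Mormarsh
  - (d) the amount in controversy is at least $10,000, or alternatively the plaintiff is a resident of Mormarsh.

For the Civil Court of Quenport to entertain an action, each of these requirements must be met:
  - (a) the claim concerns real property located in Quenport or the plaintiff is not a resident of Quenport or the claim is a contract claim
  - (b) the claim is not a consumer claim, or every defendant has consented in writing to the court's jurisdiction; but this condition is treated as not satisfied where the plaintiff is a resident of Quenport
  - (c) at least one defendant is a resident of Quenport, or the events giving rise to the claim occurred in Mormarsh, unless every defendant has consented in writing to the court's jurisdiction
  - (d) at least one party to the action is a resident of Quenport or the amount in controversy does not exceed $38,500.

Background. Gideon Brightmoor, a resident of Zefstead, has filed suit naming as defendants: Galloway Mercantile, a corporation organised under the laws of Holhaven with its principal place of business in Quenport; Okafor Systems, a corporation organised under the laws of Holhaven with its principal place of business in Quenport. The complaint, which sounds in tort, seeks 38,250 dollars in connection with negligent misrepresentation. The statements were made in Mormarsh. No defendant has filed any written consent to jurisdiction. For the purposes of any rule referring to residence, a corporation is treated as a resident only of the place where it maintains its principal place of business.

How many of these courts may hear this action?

The Mormarsh District Court:
  (a) The amount in controversy is $38,250, within the $50,000 ceiling, which satisfies one of the alternatives. Condition met.
  (b) The operative events occurred in Mormarsh, so this disjunct is met. Met.
  (c) The corporate defendant(s) are organised in Holhaven, not Mormarsh; the claim does not concern real property; no such written consent has been filed — every alternative fails. But the operative events occurred in Mormarsh, and the 'unless' clause therefore excuses the requirement. Met.
  (d) The amount in controversy is USD 38,250, which meets the 10,000 dollars floor, so one alternative holds. Met.
  → Jurisdiction lies.
The Civil Court of Quenport:
  (a) The plaintiff resides in Zefstead, which is not Quenport, which satisfies one of the alternatives. Met.
  (b) The claim is a tort claim, not a consumer claim, so one alternative holds. And the carve-out is inapplicable — the plaintiff resides in Zefstead, not Quenport. Met.
  (c) Galloway Mercantile resides in Quenport — that alternative is enough. Met.
  (d) Galloway Mercantile resides in Quenport, so this disjunct is met. Satisfied.
  → Every requirement is satisfied — jurisdiction.
Courts with jurisdiction: the Mormarsh District Court, the Civil Court of Quenport — 2 in total.

2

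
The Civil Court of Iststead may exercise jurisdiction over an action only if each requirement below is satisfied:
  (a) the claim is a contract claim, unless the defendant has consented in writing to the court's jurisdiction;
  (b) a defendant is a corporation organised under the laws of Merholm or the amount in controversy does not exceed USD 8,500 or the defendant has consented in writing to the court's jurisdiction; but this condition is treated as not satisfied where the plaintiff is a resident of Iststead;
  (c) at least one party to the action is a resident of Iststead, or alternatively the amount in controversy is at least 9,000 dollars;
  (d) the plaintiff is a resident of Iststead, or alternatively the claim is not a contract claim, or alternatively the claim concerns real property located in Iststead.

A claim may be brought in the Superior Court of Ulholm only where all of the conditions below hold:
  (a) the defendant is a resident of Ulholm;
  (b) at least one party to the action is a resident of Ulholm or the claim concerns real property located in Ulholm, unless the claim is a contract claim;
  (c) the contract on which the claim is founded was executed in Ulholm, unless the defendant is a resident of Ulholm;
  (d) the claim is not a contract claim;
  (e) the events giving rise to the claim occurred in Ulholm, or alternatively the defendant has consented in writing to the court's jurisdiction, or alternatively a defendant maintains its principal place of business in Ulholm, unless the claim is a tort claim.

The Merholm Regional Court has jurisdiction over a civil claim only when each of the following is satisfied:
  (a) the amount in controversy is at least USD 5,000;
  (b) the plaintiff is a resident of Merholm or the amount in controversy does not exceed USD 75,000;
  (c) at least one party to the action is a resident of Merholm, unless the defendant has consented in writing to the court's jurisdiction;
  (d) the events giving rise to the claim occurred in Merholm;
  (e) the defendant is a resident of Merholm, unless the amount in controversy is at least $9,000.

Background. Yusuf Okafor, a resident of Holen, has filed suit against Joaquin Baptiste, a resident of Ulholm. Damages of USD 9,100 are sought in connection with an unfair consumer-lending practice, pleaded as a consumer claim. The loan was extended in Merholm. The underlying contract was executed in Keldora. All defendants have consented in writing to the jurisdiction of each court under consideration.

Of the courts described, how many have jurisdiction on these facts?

The Civil Court of Iststead:
  (a) The claim is a consumer claim, not a contract claim. But every defendant has filed written consent, and the 'unless' clause therefore excuses the requirement. Met.
  (b) Every defendant has filed written consent, which satisfies one of the alternatives. The exception is not triggered, since the plaintiff resides in Holen, not Iststead. Satisfied.
  (c) The amount in controversy is USD 9,100, which meets the 9,000 dollars floor, so this disjunct is met. Met.
  (d) The claim is a consumer claim, not a contract claim, so one alternative holds. Met.
  → Jurisdiction lies.
The Superior Court of Ulholm:
  (a) The defendant resides in Ulholm. Satisfied.
  (b) Joaquin Baptiste resides in Ulholm, which satisfies one of the alternatives. Satisfied.
  (c) The contract was executed in Keldora, not Ulholm. But the defendant resides in Ulholm, and the 'unless' clause therefore excuses the requirement. Met.
  (d) The claim is a consumer claim, not a contract claim. Met.
  (e) Every defendant has filed written consent, which satisfies one of the alternatives. Condition met.
  → The court has jurisdiction.
The Merholm Regional Court:
  (a) The amount in controversy is 9,100 dollars, which meets the $5,000 floor. Condition met.
  (b) The amount in controversy is $9,100, within the $75,000 ceiling, which satisfies one of the alternatives. Met.
  (c) No party resides in Merholm. However, every defendant has filed written consent, so the 'unless' proviso supplies this condition. Satisfied.
  (d) The operative events occurred in Merholm. Met.
  (e) The defendant resides in Ulholm, not Merholm. But the amount in controversy is $9,100, which meets the 9,000 dollars floor, and the 'unless' clause therefore excuses the requirement. Met.
  → Jurisdiction lies.
Courts with jurisdiction: the Civil Court of Iststead, the Superior Court of Ulholm, the Merholm Regional Court — 3 in total.

3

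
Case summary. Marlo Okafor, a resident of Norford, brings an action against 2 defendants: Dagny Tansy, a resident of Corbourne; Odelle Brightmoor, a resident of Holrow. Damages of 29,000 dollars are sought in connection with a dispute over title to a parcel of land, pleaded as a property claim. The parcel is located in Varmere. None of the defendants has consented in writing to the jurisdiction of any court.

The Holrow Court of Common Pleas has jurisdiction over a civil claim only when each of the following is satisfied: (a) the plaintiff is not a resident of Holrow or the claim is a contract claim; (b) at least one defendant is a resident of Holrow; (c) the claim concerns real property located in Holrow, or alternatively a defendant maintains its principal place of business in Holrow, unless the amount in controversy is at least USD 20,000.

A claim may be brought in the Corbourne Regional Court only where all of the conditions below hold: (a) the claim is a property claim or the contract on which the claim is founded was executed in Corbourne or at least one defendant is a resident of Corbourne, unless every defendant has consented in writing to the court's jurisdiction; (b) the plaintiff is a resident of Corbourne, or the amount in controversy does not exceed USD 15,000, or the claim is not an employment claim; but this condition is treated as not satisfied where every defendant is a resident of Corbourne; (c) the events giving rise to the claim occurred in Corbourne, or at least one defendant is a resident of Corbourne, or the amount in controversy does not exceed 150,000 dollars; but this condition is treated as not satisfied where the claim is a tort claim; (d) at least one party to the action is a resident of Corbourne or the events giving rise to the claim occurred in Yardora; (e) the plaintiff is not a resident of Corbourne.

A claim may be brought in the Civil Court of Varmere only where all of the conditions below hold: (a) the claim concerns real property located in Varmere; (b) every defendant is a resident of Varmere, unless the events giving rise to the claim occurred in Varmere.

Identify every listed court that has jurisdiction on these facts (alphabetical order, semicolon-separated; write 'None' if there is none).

the Civil Court of Varmere; the Corbourne Regional Court; the Holrow Court of Common Pleas

The Holrow Court of Common Pleas:
  (a) The plaintiff resides in Norford, which is not Holrow, so this disjunct is met. Satisfied.
  (b) Odelle Brightmoor resides in Holrow. Met.
  (c) The property lies in Varmere, not Holrow; no defendant is a corporation — no alternative holds. The proviso rescues it, though: the amount in controversy is USD 29,000, which meets the $20,000 floor. Condition met.
  → The court has jurisdiction.
The Corbourne Regional Court:
  (a) The claim is a property claim, so one alternative holds. Condition met.
  (b) The claim is a property claim, not an employment claim, so this disjunct is met. The exception is not triggered, since the defendants reside as follows — Dagny Tansy in Corbourne, Odelle Brightmoor in Holrow — not all in Corbourne. Satisfied.
  (c) Dagny Tansy resides in Corbourne, so one alternative holds. The carve-out does not apply: the claim is a property claim, not a tort claim. Condition met.
  (d) Dagny Tansy resides in Corbourne, so one alternative holds. Satisfied.
  (e) The plaintiff resides in Norford, which is not Corbourne. Satisfied.
  → Jurisdiction lies.
The Civil Court of Varmere:
  (a) The property lies in Varmere. Satisfied.
  (b) The defendants reside as follows — Dagny Tansy in Corbourne, Odelle Brightmoor in Holrow — not all in Varmere. The proviso rescues it, though: the operative events occurred in Varmere. Met.
  → All conditions met; jurisdiction exists.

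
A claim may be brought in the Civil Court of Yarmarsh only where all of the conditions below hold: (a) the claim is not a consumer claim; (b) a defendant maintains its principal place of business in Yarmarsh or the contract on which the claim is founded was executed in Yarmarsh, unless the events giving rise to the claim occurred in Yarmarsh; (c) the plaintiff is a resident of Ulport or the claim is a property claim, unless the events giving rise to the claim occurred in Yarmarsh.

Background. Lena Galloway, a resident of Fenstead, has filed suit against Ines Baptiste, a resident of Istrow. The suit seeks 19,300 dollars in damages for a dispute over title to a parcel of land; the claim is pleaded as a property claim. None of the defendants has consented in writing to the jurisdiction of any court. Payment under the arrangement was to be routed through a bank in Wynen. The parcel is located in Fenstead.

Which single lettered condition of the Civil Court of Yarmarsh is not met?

(b)

The Civil Court of Yarmarsh:
  (a) The claim is a property claim, not a consumer claim. Condition met.
  (b) No defendant is a corporation; no contract (and hence no place of execution) is alleged — every alternative fails. And the operative events occurred in Fenstead, not Yarmarsh, so the proviso does not save it. Not satisfied.
  (c) The claim is a property claim, so one alternative holds. Satisfied.
Only condition (b) fails.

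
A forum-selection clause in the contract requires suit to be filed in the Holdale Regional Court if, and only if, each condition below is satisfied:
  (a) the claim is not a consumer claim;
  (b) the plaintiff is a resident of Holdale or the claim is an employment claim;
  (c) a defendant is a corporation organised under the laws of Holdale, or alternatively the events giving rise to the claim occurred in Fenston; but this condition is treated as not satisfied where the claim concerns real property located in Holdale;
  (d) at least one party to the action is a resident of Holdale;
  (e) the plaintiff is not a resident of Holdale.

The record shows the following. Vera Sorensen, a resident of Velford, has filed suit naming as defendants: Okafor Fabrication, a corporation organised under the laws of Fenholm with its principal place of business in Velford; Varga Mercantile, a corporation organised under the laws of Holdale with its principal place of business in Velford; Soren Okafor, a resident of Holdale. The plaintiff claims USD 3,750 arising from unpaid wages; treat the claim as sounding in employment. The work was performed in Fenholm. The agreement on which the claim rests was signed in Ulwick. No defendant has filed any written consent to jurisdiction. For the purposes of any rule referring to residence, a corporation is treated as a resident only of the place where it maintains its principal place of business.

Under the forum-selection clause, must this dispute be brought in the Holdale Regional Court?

The Holdale Regional Court:
  (a) The claim is an employment claim, not a consumer claim. Satisfied.
  (b) The claim is an employment claim, so one alternative holds. Satisfied.
  (c) Varga Mercantile is organised under the laws of Holdale, which satisfies one of the alternatives. And the carve-out is inapplicable — the claim does not concern real property. Satisfied.
  (d) Soren Okafor resides in Holdale. Met.
  (e) The plaintiff resides in Velford, which is not Holdale. Satisfied.
  → Forum clause is triggered.

Yes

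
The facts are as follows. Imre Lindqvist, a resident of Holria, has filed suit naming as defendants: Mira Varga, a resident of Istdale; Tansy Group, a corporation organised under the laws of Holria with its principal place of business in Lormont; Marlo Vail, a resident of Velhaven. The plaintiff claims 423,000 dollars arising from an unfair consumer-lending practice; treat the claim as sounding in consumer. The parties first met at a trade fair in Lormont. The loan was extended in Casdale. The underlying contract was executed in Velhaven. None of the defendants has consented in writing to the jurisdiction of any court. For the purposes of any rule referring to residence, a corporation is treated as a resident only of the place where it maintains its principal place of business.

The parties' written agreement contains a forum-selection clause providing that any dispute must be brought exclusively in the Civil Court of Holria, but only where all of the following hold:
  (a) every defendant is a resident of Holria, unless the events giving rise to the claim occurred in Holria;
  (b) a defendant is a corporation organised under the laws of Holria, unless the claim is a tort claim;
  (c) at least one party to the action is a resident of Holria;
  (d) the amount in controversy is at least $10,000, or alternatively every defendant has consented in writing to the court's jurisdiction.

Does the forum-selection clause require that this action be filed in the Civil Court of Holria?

No

The Civil Court of Holria:
  (a) The defendants reside as follows — Mira Varga in Istdale, Tansy Group in Lormont, Marlo Vail in Velhaven — not all in Holria. And the operative events occurred in Casdale, not Holria, so the proviso does not save it. Condition not met.
  (b) Tansy Group is organised under the laws of Holria. Condition met.
  (c) Imre Lindqvist resides in Holria. Met.
  (d) The amount in controversy is 423,000 dollars, which meets the 10,000 dollars floor, which satisfies one of the alternatives. Met.
  → Forum clause is not triggered.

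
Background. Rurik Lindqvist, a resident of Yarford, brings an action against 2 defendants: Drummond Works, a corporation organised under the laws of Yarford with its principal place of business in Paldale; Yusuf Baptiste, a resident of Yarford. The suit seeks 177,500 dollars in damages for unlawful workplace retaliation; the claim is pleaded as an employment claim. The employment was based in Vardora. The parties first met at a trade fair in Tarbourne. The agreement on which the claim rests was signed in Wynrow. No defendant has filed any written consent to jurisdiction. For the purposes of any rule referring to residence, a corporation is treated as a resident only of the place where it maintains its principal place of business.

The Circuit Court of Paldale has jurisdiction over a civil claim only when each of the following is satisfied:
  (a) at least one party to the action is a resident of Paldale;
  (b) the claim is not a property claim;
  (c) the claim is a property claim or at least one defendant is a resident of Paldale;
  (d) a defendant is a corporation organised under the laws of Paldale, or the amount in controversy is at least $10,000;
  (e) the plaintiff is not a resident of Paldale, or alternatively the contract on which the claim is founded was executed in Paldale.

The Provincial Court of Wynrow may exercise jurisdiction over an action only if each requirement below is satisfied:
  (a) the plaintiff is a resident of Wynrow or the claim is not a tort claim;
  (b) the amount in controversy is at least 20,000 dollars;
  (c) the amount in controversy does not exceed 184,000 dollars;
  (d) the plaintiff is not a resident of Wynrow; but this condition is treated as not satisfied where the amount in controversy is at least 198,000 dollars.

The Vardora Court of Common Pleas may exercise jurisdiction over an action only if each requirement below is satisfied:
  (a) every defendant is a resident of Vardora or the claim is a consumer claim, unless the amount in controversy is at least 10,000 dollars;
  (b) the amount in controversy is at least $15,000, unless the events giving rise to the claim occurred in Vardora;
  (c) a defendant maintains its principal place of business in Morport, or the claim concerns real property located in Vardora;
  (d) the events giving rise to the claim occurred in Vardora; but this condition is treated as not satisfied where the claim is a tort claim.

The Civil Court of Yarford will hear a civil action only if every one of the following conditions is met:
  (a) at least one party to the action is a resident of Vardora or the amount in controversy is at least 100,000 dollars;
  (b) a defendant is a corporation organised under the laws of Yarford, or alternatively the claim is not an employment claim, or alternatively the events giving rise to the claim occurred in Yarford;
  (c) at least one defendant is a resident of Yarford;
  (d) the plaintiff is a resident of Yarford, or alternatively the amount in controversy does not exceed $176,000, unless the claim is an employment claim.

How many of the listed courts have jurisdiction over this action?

3

The Circuit Court of Paldale:
  (a) Drummond Works resides in Paldale. Satisfied.
  (b) The claim is an employment claim, not a property claim. Satisfied.
  (c) Drummond Works resides in Paldale, so this disjunct is met. Satisfied.
  (d) The amount in controversy is $177,500, which meets the 10,000 dollars floor, so this disjunct is met. Condition met.
  (e) The plaintiff resides in Yarford, which is not Paldale, so one alternative holds. Condition met.
  → The court has jurisdiction.
The Provincial Court of Wynrow:
  (a) The claim is an employment claim, not a tort claim — that alternative is enough. Satisfied.
  (b) The amount in controversy is 177,500 dollars, which meets the 20,000 dollars floor. Condition met.
  (c) The amount in controversy is $177,500, within the $184,000 ceiling. Met.
  (d) The plaintiff resides in Yarford, which is not Wynrow. The carve-out does not apply: the amount in controversy is $177,500, below the 198,000 dollars floor. Satisfied.
  → All conditions met; jurisdiction exists.
The Vardora Court of Common Pleas:
  (a) The defendants reside as follows — Drummond Works in Paldale, Yusuf Baptiste in Yarford — not all in Vardora; the claim is an employment claim, not a consumer claim — no alternative holds. But the amount in controversy is $177,500, which meets the 10,000 dollars floor, and the 'unless' clause therefore excuses the requirement. Condition met.
  (b) The amount in controversy is $177,500, which meets the USD 15,000 floor. Condition met.
  (c) The corporate defendant(s) have their principal place of business in Paldale, not Morport; the claim does not concern real property — none of the alternatives is met. Not met.
  (d) The operative events occurred in Vardora. The carve-out does not apply: the claim is an employment claim, not a tort claim. Condition met.
  → No jurisdiction.
The Civil Court of Yarford:
  (a) The amount in controversy is $177,500, which meets the $100,000 floor, so this disjunct is met. Met.
  (b) Drummond Works is organised under the laws of Yarford, so this disjunct is met. Satisfied.
  (c) Yusuf Baptiste resides in Yarford. Met.
  (d) The plaintiff resides in Yarford, which satisfies one of the alternatives. Met.
  → All conditions met; jurisdiction exists.
Courts with jurisdiction: the Circuit Court of Paldale, the Provincial Court of Wynrow, the Civil Court of Yarford — 3 in total.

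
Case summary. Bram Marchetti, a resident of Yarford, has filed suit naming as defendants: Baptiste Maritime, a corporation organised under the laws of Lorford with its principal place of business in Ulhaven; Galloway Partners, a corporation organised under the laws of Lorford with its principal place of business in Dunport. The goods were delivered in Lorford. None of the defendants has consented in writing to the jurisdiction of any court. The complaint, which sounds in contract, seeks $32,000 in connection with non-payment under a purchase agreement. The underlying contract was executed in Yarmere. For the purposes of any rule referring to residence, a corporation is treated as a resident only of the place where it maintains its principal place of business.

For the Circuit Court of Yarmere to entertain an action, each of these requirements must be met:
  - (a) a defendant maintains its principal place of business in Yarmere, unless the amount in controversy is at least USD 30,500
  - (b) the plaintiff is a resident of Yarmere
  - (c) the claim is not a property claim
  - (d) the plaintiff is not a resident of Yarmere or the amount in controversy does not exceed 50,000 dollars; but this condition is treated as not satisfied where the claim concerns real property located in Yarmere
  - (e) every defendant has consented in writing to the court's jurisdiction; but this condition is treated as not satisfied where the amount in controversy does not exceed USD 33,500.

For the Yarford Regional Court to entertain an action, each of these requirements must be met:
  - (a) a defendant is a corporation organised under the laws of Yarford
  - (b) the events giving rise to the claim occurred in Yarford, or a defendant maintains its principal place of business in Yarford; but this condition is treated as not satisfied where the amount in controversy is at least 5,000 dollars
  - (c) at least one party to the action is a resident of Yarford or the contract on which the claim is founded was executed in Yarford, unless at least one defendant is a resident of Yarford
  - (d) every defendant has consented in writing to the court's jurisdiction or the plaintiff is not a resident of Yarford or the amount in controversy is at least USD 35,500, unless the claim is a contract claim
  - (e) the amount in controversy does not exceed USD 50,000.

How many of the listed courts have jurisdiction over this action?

0

The Circuit Court of Yarmere:
  (a) The corporate defendant(s) have their principal place of business in Dunport, Ulhaven, not Yarmere. The proviso rescues it, though: the amount in controversy is USD 32,000, which meets the USD 30,500 floor. Satisfied.
  (b) The plaintiff resides in Yarford, not Yarmere. Not met.
  (c) The claim is a contract claim, not a property claim. Met.
  (d) The plaintiff resides in Yarford, which is not Yarmere, so this disjunct is met. The carve-out does not apply: the claim does not concern real property. Condition met.
  (e) No such written consent has been filed. Fails.
  → At least one condition fails; no jurisdiction.
The Yarford Regional Court:
  (a) The corporate defendant(s) are organised in Lorford, not Yarford. Not met.
  (b) The operative events occurred in Lorford, not Yarford; the corporate defendant(s) have their principal place of business in Dunport, Ulhaven, not Yarford — no alternative holds. Not satisfied.
  (c) Bram Marchetti resides in Yarford, so this disjunct is met. Met.
  (d) No such written consent has been filed; the plaintiff resides in Yarford; the amount in controversy is USD 32,000, below the $35,500 floor — none of the alternatives is met. But the claim is a contract claim, and the 'unless' clause therefore excuses the requirement. Satisfied.
  (e) The amount in controversy is USD 32,000, within the 50,000 dollars ceiling. Satisfied.
  → The court lacks jurisdiction.
No court satisfies all of its conditions.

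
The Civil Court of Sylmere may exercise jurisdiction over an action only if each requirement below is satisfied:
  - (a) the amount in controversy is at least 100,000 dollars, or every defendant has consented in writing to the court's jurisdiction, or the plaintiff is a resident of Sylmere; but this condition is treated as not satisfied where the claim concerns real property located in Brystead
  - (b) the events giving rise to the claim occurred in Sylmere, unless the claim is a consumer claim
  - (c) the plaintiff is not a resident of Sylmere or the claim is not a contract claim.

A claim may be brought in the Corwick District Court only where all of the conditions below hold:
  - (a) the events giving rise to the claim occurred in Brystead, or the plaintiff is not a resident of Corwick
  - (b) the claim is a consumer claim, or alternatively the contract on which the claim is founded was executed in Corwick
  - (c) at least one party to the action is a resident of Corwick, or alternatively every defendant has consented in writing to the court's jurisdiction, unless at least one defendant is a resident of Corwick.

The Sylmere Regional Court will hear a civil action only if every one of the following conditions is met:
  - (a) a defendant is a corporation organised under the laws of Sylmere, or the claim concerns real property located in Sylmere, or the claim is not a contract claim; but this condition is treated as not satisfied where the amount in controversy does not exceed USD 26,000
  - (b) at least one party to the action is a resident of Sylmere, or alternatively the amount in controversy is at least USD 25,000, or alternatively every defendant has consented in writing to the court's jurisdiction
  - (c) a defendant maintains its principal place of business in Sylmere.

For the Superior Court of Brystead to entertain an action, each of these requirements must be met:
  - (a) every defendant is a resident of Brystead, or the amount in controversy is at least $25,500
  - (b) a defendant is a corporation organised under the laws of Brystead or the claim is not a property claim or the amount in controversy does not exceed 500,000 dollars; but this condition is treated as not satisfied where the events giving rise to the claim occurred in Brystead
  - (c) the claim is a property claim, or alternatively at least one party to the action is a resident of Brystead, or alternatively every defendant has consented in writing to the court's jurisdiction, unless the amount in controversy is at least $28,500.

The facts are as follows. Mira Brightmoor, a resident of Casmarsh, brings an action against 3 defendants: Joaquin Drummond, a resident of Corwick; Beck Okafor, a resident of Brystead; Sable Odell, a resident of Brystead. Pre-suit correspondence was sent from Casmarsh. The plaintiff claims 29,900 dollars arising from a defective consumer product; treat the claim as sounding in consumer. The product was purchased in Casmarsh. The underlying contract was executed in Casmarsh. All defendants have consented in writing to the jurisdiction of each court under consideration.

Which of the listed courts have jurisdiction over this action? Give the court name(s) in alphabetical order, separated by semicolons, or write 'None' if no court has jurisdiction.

The Civil Court of Sylmere:
  (a) Every defendant has filed written consent — that alternative is enough. And the carve-out is inapplicable — the claim does not concern real property. Met.
  (b) The operative events occurred in Casmarsh, not Sylmere. The proviso rescues it, though: the claim is a consumer claim. Satisfied.
  (c) The plaintiff resides in Casmarsh, which is not Sylmere, so one alternative holds. Satisfied.
  → Jurisdiction lies.
The Corwick District Court:
  (a) The plaintiff resides in Casmarsh, which is not Corwick, so this disjunct is met. Satisfied.
  (b) The claim is a consumer claim — that alternative is enough. Met.
  (c) Joaquin Drummond resides in Corwick, so one alternative holds. Met.
  → Every requirement is satisfied — jurisdiction.
The Sylmere Regional Court:
  (a) The claim is a consumer claim, not a contract claim, which satisfies one of the alternatives. The exception is not triggered, since the amount in controversy is $29,900, above the 26,000 dollars ceiling. Met.
  (b) The amount in controversy is $29,900, which meets the USD 25,000 floor — that alternative is enough. Met.
  (c) No defendant is a corporation. Fails.
  → No jurisdiction.
The Superior Court of Brystead:
  (a) The amount in controversy is USD 29,900, which meets the USD 25,500 floor, so this disjunct is met. Met.
  (b) The claim is a consumer claim, not a property claim — that alternative is enough. And the carve-out is inapplicable — the operative events occurred in Casmarsh, not Brystead. Satisfied.
  (c) Beck Okafor resides in Brystead, so this disjunct is met. Condition met.
  → Every requirement is satisfied — jurisdiction.

the Civil Court of Sylmere; the Corwick District Court; the Superior Court of Brystead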